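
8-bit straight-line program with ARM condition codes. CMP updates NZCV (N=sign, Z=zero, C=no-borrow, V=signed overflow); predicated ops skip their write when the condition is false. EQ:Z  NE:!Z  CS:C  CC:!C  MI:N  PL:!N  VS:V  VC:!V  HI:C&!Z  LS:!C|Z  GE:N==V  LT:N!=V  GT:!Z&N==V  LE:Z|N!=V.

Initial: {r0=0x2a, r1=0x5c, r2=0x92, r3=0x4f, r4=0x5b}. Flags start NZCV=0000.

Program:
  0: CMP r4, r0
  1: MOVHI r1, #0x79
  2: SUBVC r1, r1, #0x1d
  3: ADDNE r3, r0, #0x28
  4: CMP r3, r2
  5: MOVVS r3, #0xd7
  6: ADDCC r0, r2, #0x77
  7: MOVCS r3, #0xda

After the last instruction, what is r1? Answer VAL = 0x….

0: ✓ CMP  NZCV=0010
1: ✓ MOVHI  r1←0x79
2: ✓ SUBVC  r1←0x5c
3: ✓ ADDNE  r3←0x52
4: ✓ CMP  NZCV=1001
5: ✓ MOVVS  r3←0xd7
6: ✓ ADDCC  r0←0x09
7: · MOVCS

VAL = 0x5c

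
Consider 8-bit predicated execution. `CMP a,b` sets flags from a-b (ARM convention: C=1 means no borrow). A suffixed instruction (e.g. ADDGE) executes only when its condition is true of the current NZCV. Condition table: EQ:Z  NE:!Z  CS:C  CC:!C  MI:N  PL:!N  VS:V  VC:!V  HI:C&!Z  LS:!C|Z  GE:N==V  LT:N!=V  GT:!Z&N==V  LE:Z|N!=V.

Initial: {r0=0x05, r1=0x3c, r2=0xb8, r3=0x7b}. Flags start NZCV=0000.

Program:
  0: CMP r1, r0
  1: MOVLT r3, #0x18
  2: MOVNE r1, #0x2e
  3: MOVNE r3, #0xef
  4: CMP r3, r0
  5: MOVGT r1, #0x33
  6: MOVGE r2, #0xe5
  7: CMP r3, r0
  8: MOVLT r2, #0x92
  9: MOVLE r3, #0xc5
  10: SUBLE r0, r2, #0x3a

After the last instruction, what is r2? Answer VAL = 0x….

VAL = 0x92

[0] flags=0010 → (cmp)
[1] flags=0010 LT?F → skip
[2] flags=0010 NE?T → r1=0x2e
[3] flags=0010 NE?T → r3=0xef
[4] flags=1010 → (cmp)
[5] flags=1010 GT?F → skip
[6] flags=1010 GE?F → skip
[7] flags=1010 → (cmp)
[8] flags=1010 LT?T → r2=0x92
[9] flags=1010 LE?T → r3=0xc5
[10] flags=1010 LE?T → r0=0x58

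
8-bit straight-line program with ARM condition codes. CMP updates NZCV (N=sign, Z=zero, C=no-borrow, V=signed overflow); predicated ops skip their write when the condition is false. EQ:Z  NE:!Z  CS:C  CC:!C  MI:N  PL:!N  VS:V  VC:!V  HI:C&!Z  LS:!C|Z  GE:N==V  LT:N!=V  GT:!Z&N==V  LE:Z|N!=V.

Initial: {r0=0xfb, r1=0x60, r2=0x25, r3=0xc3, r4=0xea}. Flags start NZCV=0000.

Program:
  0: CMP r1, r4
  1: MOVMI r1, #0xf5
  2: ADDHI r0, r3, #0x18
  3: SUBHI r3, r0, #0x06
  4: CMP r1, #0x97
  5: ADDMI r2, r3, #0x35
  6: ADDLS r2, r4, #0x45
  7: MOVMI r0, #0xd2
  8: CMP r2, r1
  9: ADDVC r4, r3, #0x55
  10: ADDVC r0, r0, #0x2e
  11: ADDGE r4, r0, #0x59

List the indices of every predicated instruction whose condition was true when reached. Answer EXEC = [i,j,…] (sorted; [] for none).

EXEC = [5,6,7,9,10]

[0] flags=0000 → (cmp)
[1] flags=0000 MI?F → skip
[2] flags=0000 HI?F → skip
[3] flags=0000 HI?F → skip
[4] flags=1001 → (cmp)
[5] flags=1001 MI?T → r2=0xf8
[6] flags=1001 LS?T → r2=0x2f
[7] flags=1001 MI?T → r0=0xd2
[8] flags=1000 → (cmp)
[9] flags=1000 VC?T → r4=0x18
[10] flags=1000 VC?T → r0=0x00
[11] flags=1000 GE?F → skip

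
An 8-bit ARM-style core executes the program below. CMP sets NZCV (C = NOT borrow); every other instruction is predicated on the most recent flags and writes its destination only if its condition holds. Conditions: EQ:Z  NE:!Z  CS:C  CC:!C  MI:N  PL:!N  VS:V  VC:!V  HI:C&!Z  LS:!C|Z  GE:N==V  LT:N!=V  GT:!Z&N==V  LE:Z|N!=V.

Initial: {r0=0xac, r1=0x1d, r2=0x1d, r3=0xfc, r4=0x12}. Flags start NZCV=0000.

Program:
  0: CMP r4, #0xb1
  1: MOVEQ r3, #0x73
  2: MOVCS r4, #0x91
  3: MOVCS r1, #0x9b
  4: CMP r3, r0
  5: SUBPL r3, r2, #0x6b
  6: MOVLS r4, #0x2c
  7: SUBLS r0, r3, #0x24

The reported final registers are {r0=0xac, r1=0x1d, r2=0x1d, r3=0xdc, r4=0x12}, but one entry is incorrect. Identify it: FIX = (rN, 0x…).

0: ✓ CMP  NZCV=0000
1: · MOVEQ
2: · MOVCS
3: · MOVCS
4: ✓ CMP  NZCV=0010
5: ✓ SUBPL  r3←0xb2
6: · MOVLS
7: · SUBLS

FIX = (r3, 0xb2)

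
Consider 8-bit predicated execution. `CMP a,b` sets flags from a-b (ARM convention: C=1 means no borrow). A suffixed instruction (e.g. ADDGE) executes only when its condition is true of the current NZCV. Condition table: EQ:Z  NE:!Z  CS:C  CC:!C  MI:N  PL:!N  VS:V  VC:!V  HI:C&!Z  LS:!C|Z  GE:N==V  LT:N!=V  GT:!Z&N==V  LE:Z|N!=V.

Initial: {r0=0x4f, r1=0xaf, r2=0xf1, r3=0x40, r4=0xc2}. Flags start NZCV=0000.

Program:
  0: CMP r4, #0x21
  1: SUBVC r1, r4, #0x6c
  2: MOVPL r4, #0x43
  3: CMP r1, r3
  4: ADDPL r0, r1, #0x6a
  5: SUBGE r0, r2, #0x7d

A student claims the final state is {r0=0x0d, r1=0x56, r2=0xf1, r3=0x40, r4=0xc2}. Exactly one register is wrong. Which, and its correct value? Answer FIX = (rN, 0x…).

FIX = (r0, 0x74)

0: ✓ CMP  NZCV=1010
1: ✓ SUBVC  r1←0x56
2: · MOVPL
3: ✓ CMP  NZCV=0010
4: ✓ ADDPL  r0←0xc0
5: ✓ SUBGE  r0←0x74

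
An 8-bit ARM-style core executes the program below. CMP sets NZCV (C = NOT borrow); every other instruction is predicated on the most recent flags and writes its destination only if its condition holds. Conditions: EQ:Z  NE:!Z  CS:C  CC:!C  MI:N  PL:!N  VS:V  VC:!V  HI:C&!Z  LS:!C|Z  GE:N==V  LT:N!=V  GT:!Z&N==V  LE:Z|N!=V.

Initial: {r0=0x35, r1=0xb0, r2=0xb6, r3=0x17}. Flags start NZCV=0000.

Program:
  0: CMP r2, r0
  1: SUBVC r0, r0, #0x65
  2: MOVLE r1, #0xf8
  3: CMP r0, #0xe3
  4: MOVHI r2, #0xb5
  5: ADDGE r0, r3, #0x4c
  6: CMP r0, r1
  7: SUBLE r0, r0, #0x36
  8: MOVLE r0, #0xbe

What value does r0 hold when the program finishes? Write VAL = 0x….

[0] flags=1010 → (cmp)
[1] flags=1010 VC?T → r0=0xd0
[2] flags=1010 LE?T → r1=0xf8
[3] flags=1000 → (cmp)
[4] flags=1000 HI?F → skip
[5] flags=1000 GE?F → skip
[6] flags=1000 → (cmp)
[7] flags=1000 LE?T → r0=0x9a
[8] flags=1000 LE?T → r0=0xbe

VAL = 0xbe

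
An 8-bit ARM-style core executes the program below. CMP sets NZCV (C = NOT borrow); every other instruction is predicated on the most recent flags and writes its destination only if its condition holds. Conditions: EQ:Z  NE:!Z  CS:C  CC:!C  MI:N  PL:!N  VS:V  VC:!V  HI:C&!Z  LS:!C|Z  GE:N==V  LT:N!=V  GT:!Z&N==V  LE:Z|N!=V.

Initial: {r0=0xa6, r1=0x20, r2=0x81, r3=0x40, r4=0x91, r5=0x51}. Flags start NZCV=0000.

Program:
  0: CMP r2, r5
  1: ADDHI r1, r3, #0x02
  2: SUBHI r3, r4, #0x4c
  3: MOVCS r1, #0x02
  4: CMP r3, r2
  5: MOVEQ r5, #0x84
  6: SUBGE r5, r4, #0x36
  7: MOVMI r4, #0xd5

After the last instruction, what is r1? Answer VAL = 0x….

VAL = 0x02

0: ✓ CMP  NZCV=0011
1: ✓ ADDHI  r1←0x42
2: ✓ SUBHI  r3←0x45
3: ✓ MOVCS  r1←0x02
4: ✓ CMP  NZCV=1001
5: · MOVEQ
6: ✓ SUBGE  r5←0x5b
7: ✓ MOVMI  r4←0xd5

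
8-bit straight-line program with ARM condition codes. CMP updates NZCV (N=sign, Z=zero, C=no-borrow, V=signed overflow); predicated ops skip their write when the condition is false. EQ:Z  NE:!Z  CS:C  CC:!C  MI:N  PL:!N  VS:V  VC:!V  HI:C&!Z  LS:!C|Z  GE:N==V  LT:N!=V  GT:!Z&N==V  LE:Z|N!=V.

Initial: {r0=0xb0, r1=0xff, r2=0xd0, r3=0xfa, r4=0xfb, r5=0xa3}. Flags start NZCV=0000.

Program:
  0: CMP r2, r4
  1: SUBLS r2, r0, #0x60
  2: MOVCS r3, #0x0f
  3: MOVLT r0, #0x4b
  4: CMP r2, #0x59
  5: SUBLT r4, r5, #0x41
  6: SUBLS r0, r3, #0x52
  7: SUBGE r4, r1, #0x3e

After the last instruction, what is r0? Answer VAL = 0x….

[0] flags=1000 → (cmp)
[1] flags=1000 LS?T → r2=0x50
[2] flags=1000 CS?F → skip
[3] flags=1000 LT?T → r0=0x4b
[4] flags=1000 → (cmp)
[5] flags=1000 LT?T → r4=0x62
[6] flags=1000 LS?T → r0=0xa8
[7] flags=1000 GE?F → skip

VAL = 0xa8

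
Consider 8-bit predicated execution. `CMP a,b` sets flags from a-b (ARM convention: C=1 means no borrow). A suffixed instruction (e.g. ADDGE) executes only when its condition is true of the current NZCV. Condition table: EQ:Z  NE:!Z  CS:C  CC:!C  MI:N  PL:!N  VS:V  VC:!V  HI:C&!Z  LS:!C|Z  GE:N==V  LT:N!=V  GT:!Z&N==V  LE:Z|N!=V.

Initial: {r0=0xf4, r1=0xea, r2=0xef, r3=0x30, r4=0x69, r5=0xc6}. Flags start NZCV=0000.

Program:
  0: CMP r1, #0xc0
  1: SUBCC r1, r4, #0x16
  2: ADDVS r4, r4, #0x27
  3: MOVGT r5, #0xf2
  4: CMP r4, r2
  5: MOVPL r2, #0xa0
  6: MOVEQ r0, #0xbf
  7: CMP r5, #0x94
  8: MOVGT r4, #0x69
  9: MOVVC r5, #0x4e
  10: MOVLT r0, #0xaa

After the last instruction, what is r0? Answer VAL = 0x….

VAL = 0xf4

0: ✓ CMP  NZCV=0010
1: · SUBCC
2: · ADDVS
3: ✓ MOVGT  r5←0xf2
4: ✓ CMP  NZCV=0000
5: ✓ MOVPL  r2←0xa0
6: · MOVEQ
7: ✓ CMP  NZCV=0010
8: ✓ MOVGT  r4←0x69
9: ✓ MOVVC  r5←0x4e
10: · MOVLT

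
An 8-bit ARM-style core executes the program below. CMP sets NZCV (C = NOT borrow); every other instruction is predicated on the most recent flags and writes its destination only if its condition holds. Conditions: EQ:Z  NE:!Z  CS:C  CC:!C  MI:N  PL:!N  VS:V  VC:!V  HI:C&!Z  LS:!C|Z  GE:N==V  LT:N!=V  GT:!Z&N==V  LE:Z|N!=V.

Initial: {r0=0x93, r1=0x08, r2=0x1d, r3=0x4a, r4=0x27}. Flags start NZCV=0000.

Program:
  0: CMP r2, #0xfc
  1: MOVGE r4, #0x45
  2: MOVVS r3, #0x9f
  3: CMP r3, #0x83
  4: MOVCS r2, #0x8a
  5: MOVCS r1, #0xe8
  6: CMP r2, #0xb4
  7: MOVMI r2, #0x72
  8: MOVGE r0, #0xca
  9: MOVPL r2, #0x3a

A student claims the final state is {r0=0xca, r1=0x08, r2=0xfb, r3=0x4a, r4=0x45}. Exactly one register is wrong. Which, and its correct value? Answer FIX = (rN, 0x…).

FIX = (r2, 0x3a)

[0] flags=0000 → (cmp)
[1] flags=0000 GE?T → r4=0x45
[2] flags=0000 VS?F → skip
[3] flags=1001 → (cmp)
[4] flags=1001 CS?F → skip
[5] flags=1001 CS?F → skip
[6] flags=0000 → (cmp)
[7] flags=0000 MI?F → skip
[8] flags=0000 GE?T → r0=0xca
[9] flags=0000 PL?T → r2=0x3a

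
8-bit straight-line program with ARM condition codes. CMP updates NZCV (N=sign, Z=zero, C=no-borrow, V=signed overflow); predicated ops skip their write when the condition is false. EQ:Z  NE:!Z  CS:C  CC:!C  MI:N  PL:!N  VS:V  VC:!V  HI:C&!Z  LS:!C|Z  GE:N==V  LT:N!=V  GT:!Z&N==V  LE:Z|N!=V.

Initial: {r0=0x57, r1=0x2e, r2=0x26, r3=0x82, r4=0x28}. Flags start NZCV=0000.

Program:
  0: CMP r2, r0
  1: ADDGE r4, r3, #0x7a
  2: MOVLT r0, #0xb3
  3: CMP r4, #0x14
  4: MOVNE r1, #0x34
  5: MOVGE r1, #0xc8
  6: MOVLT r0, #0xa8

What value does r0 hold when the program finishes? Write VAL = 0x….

VAL = 0xb3

0: ✓ CMP  NZCV=1000
1: · ADDGE
2: ✓ MOVLT  r0←0xb3
3: ✓ CMP  NZCV=0010
4: ✓ MOVNE  r1←0x34
5: ✓ MOVGE  r1←0xc8
6: · MOVLT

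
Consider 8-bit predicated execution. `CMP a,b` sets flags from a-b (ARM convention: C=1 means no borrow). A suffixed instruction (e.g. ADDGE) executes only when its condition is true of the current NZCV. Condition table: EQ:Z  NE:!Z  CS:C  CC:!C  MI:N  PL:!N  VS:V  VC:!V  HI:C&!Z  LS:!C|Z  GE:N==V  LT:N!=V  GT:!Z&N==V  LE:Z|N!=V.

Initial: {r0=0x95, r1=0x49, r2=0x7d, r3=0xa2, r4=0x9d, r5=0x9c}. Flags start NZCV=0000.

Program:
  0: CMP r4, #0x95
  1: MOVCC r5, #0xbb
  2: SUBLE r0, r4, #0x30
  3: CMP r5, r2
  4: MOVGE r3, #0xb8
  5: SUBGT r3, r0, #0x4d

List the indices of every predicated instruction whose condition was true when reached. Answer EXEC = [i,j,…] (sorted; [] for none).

EXEC = []

0: ✓ CMP  NZCV=0010
1: · MOVCC
2: · SUBLE
3: ✓ CMP  NZCV=0011
4: · MOVGE
5: · SUBGT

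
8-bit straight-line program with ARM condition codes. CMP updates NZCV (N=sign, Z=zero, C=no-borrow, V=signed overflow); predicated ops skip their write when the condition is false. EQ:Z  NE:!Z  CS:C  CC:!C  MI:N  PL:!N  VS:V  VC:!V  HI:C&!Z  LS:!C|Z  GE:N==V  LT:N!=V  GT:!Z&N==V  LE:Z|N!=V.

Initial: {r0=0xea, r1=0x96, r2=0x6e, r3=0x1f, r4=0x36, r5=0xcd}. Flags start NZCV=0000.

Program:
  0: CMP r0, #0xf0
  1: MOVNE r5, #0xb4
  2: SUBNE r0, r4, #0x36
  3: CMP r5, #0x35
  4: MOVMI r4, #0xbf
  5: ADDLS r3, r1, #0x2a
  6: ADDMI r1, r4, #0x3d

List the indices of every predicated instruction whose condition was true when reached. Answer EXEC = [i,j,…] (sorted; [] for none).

EXEC = [1,2]

[0] flags=1000 → (cmp)
[1] flags=1000 NE?T → r5=0xb4
[2] flags=1000 NE?T → r0=0x00
[3] flags=0011 → (cmp)
[4] flags=0011 MI?F → skip
[5] flags=0011 LS?F → skip
[6] flags=0011 MI?F → skip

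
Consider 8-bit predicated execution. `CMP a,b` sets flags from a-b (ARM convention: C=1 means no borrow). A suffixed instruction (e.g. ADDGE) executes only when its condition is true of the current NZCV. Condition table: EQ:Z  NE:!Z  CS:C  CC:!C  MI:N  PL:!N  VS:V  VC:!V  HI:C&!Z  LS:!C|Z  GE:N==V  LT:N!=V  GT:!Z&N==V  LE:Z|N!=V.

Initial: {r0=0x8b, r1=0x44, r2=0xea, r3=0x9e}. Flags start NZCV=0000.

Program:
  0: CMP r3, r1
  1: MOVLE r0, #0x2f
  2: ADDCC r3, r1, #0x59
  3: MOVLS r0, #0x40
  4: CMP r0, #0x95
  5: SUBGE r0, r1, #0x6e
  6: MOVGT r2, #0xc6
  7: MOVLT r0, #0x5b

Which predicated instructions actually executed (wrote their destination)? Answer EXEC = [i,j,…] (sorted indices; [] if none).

0: ✓ CMP  NZCV=0011
1: ✓ MOVLE  r0←0x2f
2: · ADDCC
3: · MOVLS
4: ✓ CMP  NZCV=1001
5: ✓ SUBGE  r0←0xd6
6: ✓ MOVGT  r2←0xc6
7: · MOVLT

EXEC = [1,5,6]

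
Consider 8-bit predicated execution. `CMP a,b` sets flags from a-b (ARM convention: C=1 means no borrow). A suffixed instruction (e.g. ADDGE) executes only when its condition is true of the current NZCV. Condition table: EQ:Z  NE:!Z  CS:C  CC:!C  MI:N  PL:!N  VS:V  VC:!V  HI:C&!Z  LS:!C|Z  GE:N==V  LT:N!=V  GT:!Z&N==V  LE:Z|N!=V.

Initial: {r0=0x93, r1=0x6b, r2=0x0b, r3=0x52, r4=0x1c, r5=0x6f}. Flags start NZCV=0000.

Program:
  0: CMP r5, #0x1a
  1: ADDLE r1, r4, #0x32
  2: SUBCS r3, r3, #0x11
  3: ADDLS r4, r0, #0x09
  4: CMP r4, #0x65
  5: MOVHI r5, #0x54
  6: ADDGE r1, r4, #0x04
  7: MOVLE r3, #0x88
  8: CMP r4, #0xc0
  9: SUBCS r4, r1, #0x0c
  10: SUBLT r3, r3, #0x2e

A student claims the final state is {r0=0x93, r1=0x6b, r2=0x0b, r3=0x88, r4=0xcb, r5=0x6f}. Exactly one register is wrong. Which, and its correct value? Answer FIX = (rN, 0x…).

0: ✓ CMP  NZCV=0010
1: · ADDLE
2: ✓ SUBCS  r3←0x41
3: · ADDLS
4: ✓ CMP  NZCV=1000
5: · MOVHI
6: · ADDGE
7: ✓ MOVLE  r3←0x88
8: ✓ CMP  NZCV=0000
9: · SUBCS
10: · SUBLT

FIX = (r4, 0x1c)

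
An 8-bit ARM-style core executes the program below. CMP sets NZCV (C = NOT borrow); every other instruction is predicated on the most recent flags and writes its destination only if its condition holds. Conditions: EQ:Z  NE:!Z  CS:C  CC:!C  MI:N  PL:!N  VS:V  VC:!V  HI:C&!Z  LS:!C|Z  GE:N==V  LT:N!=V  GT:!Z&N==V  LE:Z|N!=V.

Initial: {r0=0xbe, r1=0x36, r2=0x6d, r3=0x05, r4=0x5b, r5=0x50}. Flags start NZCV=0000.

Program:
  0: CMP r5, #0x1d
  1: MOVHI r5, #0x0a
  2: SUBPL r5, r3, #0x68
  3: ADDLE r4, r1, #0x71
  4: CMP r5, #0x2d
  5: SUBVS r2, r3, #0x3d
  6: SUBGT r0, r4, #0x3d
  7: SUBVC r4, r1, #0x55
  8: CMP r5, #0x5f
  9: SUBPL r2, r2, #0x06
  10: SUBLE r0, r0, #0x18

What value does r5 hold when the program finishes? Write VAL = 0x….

0: ✓ CMP  NZCV=0010
1: ✓ MOVHI  r5←0x0a
2: ✓ SUBPL  r5←0x9d
3: · ADDLE
4: ✓ CMP  NZCV=0011
5: ✓ SUBVS  r2←0xc8
6: · SUBGT
7: · SUBVC
8: ✓ CMP  NZCV=0011
9: ✓ SUBPL  r2←0xc2
10: ✓ SUBLE  r0←0xa6

VAL = 0x9d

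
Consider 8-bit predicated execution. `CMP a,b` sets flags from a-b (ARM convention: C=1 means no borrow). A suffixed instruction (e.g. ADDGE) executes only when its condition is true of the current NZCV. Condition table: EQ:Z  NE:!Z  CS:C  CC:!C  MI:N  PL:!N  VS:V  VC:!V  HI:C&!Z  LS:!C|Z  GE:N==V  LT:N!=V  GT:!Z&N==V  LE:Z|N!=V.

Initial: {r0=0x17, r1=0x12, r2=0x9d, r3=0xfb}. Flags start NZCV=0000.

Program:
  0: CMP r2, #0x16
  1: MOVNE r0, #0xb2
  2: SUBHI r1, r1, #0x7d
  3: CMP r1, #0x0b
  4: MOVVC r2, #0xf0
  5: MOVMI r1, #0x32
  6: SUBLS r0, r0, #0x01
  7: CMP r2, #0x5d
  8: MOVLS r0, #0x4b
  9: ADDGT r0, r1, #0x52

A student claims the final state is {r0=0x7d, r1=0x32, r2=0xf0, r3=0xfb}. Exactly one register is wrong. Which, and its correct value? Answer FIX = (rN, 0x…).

[0] flags=1010 → (cmp)
[1] flags=1010 NE?T → r0=0xb2
[2] flags=1010 HI?T → r1=0x95
[3] flags=1010 → (cmp)
[4] flags=1010 VC?T → r2=0xf0
[5] flags=1010 MI?T → r1=0x32
[6] flags=1010 LS?F → skip
[7] flags=1010 → (cmp)
[8] flags=1010 LS?F → skip
[9] flags=1010 GT?F → skip

FIX = (r0, 0xb2)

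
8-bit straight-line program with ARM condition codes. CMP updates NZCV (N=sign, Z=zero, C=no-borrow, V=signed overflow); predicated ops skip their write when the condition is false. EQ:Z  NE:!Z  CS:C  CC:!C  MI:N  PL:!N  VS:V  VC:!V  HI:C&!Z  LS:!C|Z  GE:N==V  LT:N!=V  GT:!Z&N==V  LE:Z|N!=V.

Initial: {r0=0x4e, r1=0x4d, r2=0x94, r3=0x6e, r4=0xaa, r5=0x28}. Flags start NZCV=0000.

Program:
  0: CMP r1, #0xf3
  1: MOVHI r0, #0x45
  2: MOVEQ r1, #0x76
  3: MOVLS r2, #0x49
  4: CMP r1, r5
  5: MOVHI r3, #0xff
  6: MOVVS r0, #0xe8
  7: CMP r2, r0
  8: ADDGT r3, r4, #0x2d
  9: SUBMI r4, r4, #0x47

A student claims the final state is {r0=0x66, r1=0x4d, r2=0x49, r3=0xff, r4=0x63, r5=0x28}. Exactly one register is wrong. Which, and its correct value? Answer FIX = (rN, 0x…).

[0] flags=0000 → (cmp)
[1] flags=0000 HI?F → skip
[2] flags=0000 EQ?F → skip
[3] flags=0000 LS?T → r2=0x49
[4] flags=0010 → (cmp)
[5] flags=0010 HI?T → r3=0xff
[6] flags=0010 VS?F → skip
[7] flags=1000 → (cmp)
[8] flags=1000 GT?F → skip
[9] flags=1000 MI?T → r4=0x63

FIX = (r0, 0x4e)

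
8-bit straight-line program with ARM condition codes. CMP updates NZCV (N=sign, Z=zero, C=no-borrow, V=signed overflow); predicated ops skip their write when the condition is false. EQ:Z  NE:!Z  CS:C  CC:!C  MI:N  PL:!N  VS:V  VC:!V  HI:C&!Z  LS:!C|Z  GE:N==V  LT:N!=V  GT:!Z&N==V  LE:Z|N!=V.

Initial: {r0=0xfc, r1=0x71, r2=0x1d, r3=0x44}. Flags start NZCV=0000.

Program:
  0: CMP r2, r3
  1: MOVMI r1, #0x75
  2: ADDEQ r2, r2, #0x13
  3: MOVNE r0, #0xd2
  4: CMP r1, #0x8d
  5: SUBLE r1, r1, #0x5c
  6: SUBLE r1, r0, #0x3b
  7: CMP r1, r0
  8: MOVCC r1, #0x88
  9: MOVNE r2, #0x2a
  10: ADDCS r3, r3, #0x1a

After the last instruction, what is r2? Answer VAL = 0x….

[0] flags=1000 → (cmp)
[1] flags=1000 MI?T → r1=0x75
[2] flags=1000 EQ?F → skip
[3] flags=1000 NE?T → r0=0xd2
[4] flags=1001 → (cmp)
[5] flags=1001 LE?F → skip
[6] flags=1001 LE?F → skip
[7] flags=1001 → (cmp)
[8] flags=1001 CC?T → r1=0x88
[9] flags=1001 NE?T → r2=0x2a
[10] flags=1001 CS?F → skip

VAL = 0x2a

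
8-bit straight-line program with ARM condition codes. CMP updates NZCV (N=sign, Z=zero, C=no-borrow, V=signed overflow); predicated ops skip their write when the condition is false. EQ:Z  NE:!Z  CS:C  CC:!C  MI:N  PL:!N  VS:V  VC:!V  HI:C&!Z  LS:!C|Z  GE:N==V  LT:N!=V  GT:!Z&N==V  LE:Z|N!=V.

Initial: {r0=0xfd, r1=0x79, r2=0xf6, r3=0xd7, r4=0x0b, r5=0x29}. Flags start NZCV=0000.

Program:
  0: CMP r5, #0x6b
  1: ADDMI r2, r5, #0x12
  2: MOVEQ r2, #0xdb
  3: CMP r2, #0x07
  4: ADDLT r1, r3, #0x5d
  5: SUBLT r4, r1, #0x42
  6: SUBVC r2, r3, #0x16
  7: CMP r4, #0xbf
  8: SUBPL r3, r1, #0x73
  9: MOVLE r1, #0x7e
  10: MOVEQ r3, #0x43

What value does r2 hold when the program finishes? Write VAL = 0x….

VAL = 0xc1

[0] flags=1000 → (cmp)
[1] flags=1000 MI?T → r2=0x3b
[2] flags=1000 EQ?F → skip
[3] flags=0010 → (cmp)
[4] flags=0010 LT?F → skip
[5] flags=0010 LT?F → skip
[6] flags=0010 VC?T → r2=0xc1
[7] flags=0000 → (cmp)
[8] flags=0000 PL?T → r3=0x06
[9] flags=0000 LE?F → skip
[10] flags=0000 EQ?F → skip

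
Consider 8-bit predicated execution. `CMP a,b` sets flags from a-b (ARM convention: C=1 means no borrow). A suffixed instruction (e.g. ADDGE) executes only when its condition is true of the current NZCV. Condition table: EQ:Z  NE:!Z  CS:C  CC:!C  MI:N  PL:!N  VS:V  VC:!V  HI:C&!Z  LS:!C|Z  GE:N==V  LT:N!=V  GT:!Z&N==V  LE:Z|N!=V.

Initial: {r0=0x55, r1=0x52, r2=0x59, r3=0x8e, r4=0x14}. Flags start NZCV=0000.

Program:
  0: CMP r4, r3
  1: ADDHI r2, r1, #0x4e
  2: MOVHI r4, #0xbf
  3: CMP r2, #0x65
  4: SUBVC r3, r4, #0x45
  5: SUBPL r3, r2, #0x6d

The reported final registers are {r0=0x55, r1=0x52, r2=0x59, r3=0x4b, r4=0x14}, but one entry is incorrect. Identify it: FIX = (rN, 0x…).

FIX = (r3, 0xcf)

0: ✓ CMP  NZCV=1001
1: · ADDHI
2: · MOVHI
3: ✓ CMP  NZCV=1000
4: ✓ SUBVC  r3←0xcf
5: · SUBPL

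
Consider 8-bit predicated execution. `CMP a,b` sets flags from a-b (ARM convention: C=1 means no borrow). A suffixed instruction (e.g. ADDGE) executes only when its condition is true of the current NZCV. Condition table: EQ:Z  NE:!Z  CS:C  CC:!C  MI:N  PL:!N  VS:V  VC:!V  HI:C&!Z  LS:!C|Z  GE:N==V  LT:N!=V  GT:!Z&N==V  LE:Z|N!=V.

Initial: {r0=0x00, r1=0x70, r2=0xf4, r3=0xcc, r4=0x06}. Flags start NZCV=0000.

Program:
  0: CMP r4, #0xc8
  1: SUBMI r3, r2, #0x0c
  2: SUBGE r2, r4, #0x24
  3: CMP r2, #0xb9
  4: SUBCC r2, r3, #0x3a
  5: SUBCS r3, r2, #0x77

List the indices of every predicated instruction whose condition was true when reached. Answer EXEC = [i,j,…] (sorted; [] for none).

EXEC = [2,5]

[0] flags=0000 → (cmp)
[1] flags=0000 MI?F → skip
[2] flags=0000 GE?T → r2=0xe2
[3] flags=0010 → (cmp)
[4] flags=0010 CC?F → skip
[5] flags=0010 CS?T → r3=0x6b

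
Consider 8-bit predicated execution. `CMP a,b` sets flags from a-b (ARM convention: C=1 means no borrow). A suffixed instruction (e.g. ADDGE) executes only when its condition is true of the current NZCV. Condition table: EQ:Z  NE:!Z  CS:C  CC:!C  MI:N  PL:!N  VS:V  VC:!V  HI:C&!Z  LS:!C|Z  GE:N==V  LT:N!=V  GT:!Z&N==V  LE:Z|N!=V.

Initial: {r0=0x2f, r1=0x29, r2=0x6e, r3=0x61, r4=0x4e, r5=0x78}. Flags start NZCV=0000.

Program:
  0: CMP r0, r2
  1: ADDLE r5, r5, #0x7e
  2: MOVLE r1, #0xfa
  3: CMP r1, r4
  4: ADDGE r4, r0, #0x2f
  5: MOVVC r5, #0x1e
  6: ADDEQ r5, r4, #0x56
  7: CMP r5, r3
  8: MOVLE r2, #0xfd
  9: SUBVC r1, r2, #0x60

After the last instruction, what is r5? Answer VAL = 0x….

VAL = 0x1e

[0] flags=1000 → (cmp)
[1] flags=1000 LE?T → r5=0xf6
[2] flags=1000 LE?T → r1=0xfa
[3] flags=1010 → (cmp)
[4] flags=1010 GE?F → skip
[5] flags=1010 VC?T → r5=0x1e
[6] flags=1010 EQ?F → skip
[7] flags=1000 → (cmp)
[8] flags=1000 LE?T → r2=0xfd
[9] flags=1000 VC?T → r1=0x9d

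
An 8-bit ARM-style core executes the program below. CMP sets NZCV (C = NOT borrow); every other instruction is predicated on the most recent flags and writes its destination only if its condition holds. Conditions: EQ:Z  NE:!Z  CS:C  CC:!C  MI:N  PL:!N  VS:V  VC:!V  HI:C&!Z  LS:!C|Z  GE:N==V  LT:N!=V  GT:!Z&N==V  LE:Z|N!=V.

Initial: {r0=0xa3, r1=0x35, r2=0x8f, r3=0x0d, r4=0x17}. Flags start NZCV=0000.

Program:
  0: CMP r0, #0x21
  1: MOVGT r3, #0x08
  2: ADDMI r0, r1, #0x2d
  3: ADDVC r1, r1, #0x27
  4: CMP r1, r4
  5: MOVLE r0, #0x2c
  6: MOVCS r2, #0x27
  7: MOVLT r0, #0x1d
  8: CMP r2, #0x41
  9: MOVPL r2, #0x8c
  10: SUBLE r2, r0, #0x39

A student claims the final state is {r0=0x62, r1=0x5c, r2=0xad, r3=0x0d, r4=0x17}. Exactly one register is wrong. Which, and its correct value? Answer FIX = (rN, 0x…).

[0] flags=1010 → (cmp)
[1] flags=1010 GT?F → skip
[2] flags=1010 MI?T → r0=0x62
[3] flags=1010 VC?T → r1=0x5c
[4] flags=0010 → (cmp)
[5] flags=0010 LE?F → skip
[6] flags=0010 CS?T → r2=0x27
[7] flags=0010 LT?F → skip
[8] flags=1000 → (cmp)
[9] flags=1000 PL?F → skip
[10] flags=1000 LE?T → r2=0x29

FIX = (r2, 0x29)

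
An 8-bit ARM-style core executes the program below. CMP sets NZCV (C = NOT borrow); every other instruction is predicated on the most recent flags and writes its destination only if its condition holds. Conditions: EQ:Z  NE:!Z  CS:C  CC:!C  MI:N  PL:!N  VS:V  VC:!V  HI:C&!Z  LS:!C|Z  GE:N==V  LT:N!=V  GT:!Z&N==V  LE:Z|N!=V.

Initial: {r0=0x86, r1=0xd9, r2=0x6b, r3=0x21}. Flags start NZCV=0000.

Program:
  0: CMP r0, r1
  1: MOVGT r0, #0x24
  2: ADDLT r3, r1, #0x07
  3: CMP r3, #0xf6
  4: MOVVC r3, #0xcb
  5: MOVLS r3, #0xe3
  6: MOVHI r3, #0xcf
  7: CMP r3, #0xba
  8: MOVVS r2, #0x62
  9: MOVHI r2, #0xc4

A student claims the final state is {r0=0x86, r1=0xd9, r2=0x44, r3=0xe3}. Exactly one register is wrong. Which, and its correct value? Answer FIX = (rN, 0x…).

0: ✓ CMP  NZCV=1000
1: · MOVGT
2: ✓ ADDLT  r3←0xe0
3: ✓ CMP  NZCV=1000
4: ✓ MOVVC  r3←0xcb
5: ✓ MOVLS  r3←0xe3
6: · MOVHI
7: ✓ CMP  NZCV=0010
8: · MOVVS
9: ✓ MOVHI  r2←0xc4

FIX = (r2, 0xc4)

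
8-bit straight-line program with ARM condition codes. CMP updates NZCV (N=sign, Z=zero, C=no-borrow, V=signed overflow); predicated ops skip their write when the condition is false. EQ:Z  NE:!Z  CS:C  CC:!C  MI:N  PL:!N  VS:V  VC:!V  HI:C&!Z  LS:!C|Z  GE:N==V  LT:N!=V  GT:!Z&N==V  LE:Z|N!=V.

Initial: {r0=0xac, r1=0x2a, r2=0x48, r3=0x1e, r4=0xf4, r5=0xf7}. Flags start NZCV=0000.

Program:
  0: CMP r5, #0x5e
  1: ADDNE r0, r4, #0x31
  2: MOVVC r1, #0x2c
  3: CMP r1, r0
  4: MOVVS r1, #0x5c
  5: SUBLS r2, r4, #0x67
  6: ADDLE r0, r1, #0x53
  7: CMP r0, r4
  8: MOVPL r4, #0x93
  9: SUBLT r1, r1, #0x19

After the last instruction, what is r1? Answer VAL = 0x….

VAL = 0x2c

0: ✓ CMP  NZCV=1010
1: ✓ ADDNE  r0←0x25
2: ✓ MOVVC  r1←0x2c
3: ✓ CMP  NZCV=0010
4: · MOVVS
5: · SUBLS
6: · ADDLE
7: ✓ CMP  NZCV=0000
8: ✓ MOVPL  r4←0x93
9: · SUBLT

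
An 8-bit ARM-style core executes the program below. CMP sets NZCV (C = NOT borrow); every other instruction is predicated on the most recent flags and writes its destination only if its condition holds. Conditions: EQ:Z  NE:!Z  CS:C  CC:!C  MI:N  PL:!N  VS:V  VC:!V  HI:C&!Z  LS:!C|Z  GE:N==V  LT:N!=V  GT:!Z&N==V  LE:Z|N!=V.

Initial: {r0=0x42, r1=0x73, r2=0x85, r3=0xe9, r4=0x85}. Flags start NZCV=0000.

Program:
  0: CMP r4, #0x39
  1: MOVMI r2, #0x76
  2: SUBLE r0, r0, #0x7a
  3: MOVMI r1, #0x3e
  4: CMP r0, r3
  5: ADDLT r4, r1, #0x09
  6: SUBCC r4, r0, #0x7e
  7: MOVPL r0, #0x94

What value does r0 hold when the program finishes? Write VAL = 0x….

0: ✓ CMP  NZCV=0011
1: · MOVMI
2: ✓ SUBLE  r0←0xc8
3: · MOVMI
4: ✓ CMP  NZCV=1000
5: ✓ ADDLT  r4←0x7c
6: ✓ SUBCC  r4←0x4a
7: · MOVPL

VAL = 0xc8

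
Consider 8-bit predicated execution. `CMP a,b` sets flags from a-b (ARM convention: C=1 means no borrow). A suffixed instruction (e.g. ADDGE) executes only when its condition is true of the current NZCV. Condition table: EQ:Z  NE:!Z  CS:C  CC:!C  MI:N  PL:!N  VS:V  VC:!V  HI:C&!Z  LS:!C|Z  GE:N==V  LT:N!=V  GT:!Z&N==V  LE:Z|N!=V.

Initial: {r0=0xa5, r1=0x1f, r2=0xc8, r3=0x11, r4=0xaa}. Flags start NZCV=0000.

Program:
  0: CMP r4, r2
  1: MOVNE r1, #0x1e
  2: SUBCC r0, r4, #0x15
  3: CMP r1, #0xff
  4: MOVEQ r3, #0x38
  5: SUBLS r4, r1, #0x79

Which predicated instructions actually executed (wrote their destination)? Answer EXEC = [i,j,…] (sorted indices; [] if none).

[0] flags=1000 → (cmp)
[1] flags=1000 NE?T → r1=0x1e
[2] flags=1000 CC?T → r0=0x95
[3] flags=0000 → (cmp)
[4] flags=0000 EQ?F → skip
[5] flags=0000 LS?T → r4=0xa5

EXEC = [1,2,5]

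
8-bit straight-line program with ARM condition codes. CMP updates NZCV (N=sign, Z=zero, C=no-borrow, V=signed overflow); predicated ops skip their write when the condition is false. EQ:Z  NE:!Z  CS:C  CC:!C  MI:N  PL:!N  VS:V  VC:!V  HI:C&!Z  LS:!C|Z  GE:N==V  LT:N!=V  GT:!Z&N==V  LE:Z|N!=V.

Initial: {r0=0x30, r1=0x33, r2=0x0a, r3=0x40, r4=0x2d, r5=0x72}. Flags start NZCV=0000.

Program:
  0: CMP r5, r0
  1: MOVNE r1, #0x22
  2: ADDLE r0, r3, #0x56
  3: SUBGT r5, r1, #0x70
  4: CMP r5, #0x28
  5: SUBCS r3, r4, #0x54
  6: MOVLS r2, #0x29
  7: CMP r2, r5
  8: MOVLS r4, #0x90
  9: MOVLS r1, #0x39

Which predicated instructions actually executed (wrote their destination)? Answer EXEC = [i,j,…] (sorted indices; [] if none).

0: ✓ CMP  NZCV=0010
1: ✓ MOVNE  r1←0x22
2: · ADDLE
3: ✓ SUBGT  r5←0xb2
4: ✓ CMP  NZCV=1010
5: ✓ SUBCS  r3←0xd9
6: · MOVLS
7: ✓ CMP  NZCV=0000
8: ✓ MOVLS  r4←0x90
9: ✓ MOVLS  r1←0x39

EXEC = [1,3,5,8,9]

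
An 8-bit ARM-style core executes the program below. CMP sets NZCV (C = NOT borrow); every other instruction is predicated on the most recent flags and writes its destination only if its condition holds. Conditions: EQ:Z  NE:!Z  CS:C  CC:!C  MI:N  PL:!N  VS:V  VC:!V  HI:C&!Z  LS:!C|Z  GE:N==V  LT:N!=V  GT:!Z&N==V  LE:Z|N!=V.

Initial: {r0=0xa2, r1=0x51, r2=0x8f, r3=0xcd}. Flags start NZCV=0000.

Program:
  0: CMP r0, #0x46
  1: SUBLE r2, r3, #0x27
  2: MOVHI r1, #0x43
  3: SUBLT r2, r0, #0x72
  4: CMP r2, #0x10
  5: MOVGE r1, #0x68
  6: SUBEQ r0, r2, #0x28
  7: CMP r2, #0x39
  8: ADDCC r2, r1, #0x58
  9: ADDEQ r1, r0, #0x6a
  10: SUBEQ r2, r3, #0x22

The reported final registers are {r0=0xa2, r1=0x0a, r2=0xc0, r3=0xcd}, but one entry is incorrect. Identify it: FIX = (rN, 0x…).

FIX = (r1, 0x68)

0: ✓ CMP  NZCV=0011
1: ✓ SUBLE  r2←0xa6
2: ✓ MOVHI  r1←0x43
3: ✓ SUBLT  r2←0x30
4: ✓ CMP  NZCV=0010
5: ✓ MOVGE  r1←0x68
6: · SUBEQ
7: ✓ CMP  NZCV=1000
8: ✓ ADDCC  r2←0xc0
9: · ADDEQ
10: · SUBEQ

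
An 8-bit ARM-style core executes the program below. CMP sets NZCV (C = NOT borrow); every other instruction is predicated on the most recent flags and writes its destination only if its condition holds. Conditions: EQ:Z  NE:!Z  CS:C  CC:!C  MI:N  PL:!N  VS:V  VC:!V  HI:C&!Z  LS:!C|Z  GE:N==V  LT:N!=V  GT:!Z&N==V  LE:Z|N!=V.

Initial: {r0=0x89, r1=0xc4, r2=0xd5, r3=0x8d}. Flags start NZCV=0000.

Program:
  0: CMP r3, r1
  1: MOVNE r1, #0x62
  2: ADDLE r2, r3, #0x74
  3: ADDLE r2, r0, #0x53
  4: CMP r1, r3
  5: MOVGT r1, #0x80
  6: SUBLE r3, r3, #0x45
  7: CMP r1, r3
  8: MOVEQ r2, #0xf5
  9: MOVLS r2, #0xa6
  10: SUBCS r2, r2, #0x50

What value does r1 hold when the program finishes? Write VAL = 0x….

VAL = 0x80

[0] flags=1000 → (cmp)
[1] flags=1000 NE?T → r1=0x62
[2] flags=1000 LE?T → r2=0x01
[3] flags=1000 LE?T → r2=0xdc
[4] flags=1001 → (cmp)
[5] flags=1001 GT?T → r1=0x80
[6] flags=1001 LE?F → skip
[7] flags=1000 → (cmp)
[8] flags=1000 EQ?F → skip
[9] flags=1000 LS?T → r2=0xa6
[10] flags=1000 CS?F → skip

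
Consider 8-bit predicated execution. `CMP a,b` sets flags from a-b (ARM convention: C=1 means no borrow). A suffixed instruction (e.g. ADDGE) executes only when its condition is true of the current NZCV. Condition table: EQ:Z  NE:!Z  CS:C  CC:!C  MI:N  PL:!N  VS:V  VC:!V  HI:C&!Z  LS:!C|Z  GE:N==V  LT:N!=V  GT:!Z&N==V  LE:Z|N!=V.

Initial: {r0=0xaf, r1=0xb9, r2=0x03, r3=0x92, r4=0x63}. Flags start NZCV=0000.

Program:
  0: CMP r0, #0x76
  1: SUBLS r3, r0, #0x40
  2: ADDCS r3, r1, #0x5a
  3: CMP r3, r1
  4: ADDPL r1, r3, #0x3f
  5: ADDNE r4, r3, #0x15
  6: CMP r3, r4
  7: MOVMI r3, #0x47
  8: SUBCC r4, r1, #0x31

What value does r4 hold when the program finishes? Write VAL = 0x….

[0] flags=0011 → (cmp)
[1] flags=0011 LS?F → skip
[2] flags=0011 CS?T → r3=0x13
[3] flags=0000 → (cmp)
[4] flags=0000 PL?T → r1=0x52
[5] flags=0000 NE?T → r4=0x28
[6] flags=1000 → (cmp)
[7] flags=1000 MI?T → r3=0x47
[8] flags=1000 CC?T → r4=0x21

VAL = 0x21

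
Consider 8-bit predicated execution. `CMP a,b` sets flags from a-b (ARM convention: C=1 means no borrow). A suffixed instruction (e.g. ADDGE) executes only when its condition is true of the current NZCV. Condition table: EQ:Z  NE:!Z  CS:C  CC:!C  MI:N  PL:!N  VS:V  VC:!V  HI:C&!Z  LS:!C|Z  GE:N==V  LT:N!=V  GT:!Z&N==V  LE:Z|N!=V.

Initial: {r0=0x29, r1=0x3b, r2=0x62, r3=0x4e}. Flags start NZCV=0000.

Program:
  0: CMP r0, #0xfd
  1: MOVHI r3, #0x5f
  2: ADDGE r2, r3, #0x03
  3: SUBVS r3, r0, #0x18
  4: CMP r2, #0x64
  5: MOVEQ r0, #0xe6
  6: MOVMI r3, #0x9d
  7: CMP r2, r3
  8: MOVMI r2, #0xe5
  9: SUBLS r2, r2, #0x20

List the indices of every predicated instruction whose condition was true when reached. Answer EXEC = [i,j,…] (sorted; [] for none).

[0] flags=0000 → (cmp)
[1] flags=0000 HI?F → skip
[2] flags=0000 GE?T → r2=0x51
[3] flags=0000 VS?F → skip
[4] flags=1000 → (cmp)
[5] flags=1000 EQ?F → skip
[6] flags=1000 MI?T → r3=0x9d
[7] flags=1001 → (cmp)
[8] flags=1001 MI?T → r2=0xe5
[9] flags=1001 LS?T → r2=0xc5

EXEC = [2,6,8,9]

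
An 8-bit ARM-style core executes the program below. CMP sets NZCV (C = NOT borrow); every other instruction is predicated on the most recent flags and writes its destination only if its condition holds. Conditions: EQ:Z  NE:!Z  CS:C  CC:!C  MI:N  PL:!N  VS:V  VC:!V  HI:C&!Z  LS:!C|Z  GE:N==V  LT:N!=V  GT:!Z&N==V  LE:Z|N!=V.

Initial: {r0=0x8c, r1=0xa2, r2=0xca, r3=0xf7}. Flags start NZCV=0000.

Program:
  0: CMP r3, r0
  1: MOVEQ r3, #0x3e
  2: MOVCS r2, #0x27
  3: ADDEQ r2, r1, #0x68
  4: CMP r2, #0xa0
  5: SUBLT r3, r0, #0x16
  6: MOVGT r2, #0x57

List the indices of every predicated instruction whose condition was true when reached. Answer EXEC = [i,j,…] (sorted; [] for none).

0: ✓ CMP  NZCV=0010
1: · MOVEQ
2: ✓ MOVCS  r2←0x27
3: · ADDEQ
4: ✓ CMP  NZCV=1001
5: · SUBLT
6: ✓ MOVGT  r2←0x57

EXEC = [2,6]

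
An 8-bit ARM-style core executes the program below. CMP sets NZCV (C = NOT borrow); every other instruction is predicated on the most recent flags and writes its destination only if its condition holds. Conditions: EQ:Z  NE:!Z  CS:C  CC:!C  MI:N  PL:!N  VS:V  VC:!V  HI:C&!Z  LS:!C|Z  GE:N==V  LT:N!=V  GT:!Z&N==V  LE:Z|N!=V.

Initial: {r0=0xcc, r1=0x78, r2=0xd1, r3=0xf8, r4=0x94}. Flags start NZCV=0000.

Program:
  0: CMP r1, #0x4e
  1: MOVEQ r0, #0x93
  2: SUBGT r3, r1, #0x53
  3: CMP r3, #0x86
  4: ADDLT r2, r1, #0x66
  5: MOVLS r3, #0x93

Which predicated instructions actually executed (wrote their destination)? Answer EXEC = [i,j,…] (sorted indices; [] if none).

[0] flags=0010 → (cmp)
[1] flags=0010 EQ?F → skip
[2] flags=0010 GT?T → r3=0x25
[3] flags=1001 → (cmp)
[4] flags=1001 LT?F → skip
[5] flags=1001 LS?T → r3=0x93

EXEC = [2,5]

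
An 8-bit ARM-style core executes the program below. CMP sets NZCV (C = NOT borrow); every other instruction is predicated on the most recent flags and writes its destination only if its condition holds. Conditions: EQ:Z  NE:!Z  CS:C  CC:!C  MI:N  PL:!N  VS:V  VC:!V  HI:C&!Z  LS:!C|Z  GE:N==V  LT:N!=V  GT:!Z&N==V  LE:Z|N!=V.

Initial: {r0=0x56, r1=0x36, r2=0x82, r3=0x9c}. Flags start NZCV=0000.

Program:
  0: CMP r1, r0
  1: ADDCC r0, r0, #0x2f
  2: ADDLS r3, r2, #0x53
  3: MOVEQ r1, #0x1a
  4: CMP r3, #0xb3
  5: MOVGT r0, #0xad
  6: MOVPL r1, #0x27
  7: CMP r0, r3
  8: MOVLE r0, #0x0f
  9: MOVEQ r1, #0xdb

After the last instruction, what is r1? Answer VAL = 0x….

0: ✓ CMP  NZCV=1000
1: ✓ ADDCC  r0←0x85
2: ✓ ADDLS  r3←0xd5
3: · MOVEQ
4: ✓ CMP  NZCV=0010
5: ✓ MOVGT  r0←0xad
6: ✓ MOVPL  r1←0x27
7: ✓ CMP  NZCV=1000
8: ✓ MOVLE  r0←0x0f
9: · MOVEQ

VAL = 0x27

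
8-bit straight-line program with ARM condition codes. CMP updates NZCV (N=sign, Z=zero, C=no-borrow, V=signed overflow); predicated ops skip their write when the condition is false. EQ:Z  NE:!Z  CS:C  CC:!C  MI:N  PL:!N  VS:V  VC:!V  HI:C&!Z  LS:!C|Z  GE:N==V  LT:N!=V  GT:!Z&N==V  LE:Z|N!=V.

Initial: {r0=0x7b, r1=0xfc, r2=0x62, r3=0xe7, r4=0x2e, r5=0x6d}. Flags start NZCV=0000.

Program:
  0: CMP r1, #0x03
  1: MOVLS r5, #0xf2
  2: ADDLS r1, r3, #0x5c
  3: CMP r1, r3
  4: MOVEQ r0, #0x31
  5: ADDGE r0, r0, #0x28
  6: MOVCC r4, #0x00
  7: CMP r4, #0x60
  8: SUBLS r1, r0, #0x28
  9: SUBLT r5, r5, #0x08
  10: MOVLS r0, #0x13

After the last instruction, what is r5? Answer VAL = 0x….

0: ✓ CMP  NZCV=1010
1: · MOVLS
2: · ADDLS
3: ✓ CMP  NZCV=0010
4: · MOVEQ
5: ✓ ADDGE  r0←0xa3
6: · MOVCC
7: ✓ CMP  NZCV=1000
8: ✓ SUBLS  r1←0x7b
9: ✓ SUBLT  r5←0x65
10: ✓ MOVLS  r0←0x13

VAL = 0x65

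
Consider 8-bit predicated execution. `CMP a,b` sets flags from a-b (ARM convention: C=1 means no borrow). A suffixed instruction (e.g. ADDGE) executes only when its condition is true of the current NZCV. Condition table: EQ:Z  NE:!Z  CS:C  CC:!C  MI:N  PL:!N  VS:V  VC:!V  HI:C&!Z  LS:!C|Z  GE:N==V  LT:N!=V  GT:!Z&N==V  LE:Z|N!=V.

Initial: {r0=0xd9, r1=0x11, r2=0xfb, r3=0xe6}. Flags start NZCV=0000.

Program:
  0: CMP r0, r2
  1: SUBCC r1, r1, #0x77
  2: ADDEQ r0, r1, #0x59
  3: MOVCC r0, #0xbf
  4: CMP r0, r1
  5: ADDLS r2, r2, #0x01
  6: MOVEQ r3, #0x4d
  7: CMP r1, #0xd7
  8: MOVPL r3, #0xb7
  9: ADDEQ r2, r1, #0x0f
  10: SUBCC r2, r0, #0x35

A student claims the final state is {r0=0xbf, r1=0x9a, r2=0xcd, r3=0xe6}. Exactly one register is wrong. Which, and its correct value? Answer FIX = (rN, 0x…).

0: ✓ CMP  NZCV=1000
1: ✓ SUBCC  r1←0x9a
2: · ADDEQ
3: ✓ MOVCC  r0←0xbf
4: ✓ CMP  NZCV=0010
5: · ADDLS
6: · MOVEQ
7: ✓ CMP  NZCV=1000
8: · MOVPL
9: · ADDEQ
10: ✓ SUBCC  r2←0x8a

FIX = (r2, 0x8a)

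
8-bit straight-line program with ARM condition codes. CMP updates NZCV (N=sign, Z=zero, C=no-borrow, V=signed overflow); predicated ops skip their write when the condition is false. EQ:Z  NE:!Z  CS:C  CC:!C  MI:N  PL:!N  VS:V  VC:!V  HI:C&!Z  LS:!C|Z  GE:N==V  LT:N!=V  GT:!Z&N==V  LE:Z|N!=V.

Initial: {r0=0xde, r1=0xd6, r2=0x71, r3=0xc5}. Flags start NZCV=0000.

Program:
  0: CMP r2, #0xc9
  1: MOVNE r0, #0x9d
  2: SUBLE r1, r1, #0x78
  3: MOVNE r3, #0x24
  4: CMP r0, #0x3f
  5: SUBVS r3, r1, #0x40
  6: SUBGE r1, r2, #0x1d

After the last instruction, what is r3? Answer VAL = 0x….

VAL = 0x96

0: ✓ CMP  NZCV=1001
1: ✓ MOVNE  r0←0x9d
2: · SUBLE
3: ✓ MOVNE  r3←0x24
4: ✓ CMP  NZCV=0011
5: ✓ SUBVS  r3←0x96
6: · SUBGE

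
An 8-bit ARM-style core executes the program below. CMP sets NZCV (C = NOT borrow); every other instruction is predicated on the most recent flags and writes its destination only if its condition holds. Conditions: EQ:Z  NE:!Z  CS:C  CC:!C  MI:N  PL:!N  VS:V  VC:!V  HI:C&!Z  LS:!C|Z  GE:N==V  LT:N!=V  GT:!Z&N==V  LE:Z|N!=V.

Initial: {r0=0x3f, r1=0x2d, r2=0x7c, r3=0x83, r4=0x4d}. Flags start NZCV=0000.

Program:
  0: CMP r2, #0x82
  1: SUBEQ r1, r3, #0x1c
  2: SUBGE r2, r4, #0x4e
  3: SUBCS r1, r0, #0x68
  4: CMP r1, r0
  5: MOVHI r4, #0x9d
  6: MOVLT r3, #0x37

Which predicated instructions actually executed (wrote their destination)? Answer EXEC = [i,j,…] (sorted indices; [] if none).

EXEC = [2,6]

[0] flags=1001 → (cmp)
[1] flags=1001 EQ?F → skip
[2] flags=1001 GE?T → r2=0xff
[3] flags=1001 CS?F → skip
[4] flags=1000 → (cmp)
[5] flags=1000 HI?F → skip
[6] flags=1000 LT?T → r3=0x37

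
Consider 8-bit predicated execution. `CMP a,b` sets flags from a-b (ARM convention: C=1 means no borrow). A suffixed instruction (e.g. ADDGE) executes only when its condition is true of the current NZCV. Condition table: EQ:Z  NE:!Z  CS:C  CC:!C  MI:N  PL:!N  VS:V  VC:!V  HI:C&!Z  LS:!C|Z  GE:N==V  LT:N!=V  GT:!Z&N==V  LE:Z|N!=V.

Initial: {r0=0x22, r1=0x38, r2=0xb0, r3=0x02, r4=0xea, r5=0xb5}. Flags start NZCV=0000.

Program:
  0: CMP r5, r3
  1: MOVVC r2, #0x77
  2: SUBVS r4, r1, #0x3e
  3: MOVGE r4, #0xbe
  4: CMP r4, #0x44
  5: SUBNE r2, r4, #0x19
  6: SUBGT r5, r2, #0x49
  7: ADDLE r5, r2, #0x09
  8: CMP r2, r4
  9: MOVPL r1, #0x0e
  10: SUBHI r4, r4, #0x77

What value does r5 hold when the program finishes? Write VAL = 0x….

[0] flags=1010 → (cmp)
[1] flags=1010 VC?T → r2=0x77
[2] flags=1010 VS?F → skip
[3] flags=1010 GE?F → skip
[4] flags=1010 → (cmp)
[5] flags=1010 NE?T → r2=0xd1
[6] flags=1010 GT?F → skip
[7] flags=1010 LE?T → r5=0xda
[8] flags=1000 → (cmp)
[9] flags=1000 PL?F → skip
[10] flags=1000 HI?F → skip

VAL = 0xda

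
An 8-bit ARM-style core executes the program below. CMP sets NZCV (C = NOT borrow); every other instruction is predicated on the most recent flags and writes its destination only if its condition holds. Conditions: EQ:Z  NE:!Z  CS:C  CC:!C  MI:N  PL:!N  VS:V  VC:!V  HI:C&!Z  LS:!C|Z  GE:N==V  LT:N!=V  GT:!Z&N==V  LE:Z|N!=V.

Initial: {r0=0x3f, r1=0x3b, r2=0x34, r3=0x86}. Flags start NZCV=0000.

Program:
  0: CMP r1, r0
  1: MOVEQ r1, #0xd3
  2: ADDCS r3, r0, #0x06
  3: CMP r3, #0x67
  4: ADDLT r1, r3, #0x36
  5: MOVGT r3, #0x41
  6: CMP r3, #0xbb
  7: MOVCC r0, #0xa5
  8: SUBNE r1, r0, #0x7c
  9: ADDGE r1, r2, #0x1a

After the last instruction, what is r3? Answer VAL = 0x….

VAL = 0x86

0: ✓ CMP  NZCV=1000
1: · MOVEQ
2: · ADDCS
3: ✓ CMP  NZCV=0011
4: ✓ ADDLT  r1←0xbc
5: · MOVGT
6: ✓ CMP  NZCV=1000
7: ✓ MOVCC  r0←0xa5
8: ✓ SUBNE  r1←0x29
9: · ADDGE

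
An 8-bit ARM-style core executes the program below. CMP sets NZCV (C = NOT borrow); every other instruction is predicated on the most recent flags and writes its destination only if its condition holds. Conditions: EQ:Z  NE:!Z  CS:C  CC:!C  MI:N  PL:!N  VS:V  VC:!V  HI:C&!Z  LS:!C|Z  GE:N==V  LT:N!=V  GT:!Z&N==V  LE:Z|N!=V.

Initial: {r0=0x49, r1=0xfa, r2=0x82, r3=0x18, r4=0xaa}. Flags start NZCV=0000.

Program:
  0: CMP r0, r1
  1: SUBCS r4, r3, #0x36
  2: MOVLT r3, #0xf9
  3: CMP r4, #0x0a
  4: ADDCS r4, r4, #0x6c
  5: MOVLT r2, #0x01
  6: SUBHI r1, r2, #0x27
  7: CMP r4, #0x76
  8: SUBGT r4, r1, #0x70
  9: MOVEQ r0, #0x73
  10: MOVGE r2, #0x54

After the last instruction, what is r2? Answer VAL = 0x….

0: ✓ CMP  NZCV=0000
1: · SUBCS
2: · MOVLT
3: ✓ CMP  NZCV=1010
4: ✓ ADDCS  r4←0x16
5: ✓ MOVLT  r2←0x01
6: ✓ SUBHI  r1←0xda
7: ✓ CMP  NZCV=1000
8: · SUBGT
9: · MOVEQ
10: · MOVGE

VAL = 0x01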